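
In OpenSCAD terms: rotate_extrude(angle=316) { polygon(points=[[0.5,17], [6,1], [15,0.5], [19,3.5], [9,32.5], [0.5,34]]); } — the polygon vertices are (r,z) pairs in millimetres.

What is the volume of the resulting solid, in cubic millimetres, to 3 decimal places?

Volume = 18110.556 mm³

Profile (r,z), 6 vertices: (0.5,17) (6,1) (15,0.5) (19,3.5) (9,32.5) (0.5,34)
edge 0: (0.5,17)→(6,1)  cross = 0.5·1 − 6·17 = -101.5000; (r_i+r_j)·cross = 6.5·-101.5000 = -659.7500
edge 1: (6,1)→(15,0.5)  cross = 6·0.5 − 15·1 = -12.0000; (r_i+r_j)·cross = 21·-12.0000 = -252.0000
edge 2: (15,0.5)→(19,3.5)  cross = 15·3.5 − 19·0.5 = 43.0000; (r_i+r_j)·cross = 34·43.0000 = 1462.0000
edge 3: (19,3.5)→(9,32.5)  cross = 19·32.5 − 9·3.5 = 586.0000; (r_i+r_j)·cross = 28·586.0000 = 16408.0000
edge 4: (9,32.5)→(0.5,34)  cross = 9·34 − 0.5·32.5 = 289.7500; (r_i+r_j)·cross = 9.5·289.7500 = 2752.6250
edge 5: (0.5,34)→(0.5,17)  cross = 0.5·17 − 0.5·34 = -8.5000; (r_i+r_j)·cross = 1·-8.5000 = -8.5000
Σcross = 796.7500 → A = |Σcross|/2 = 398.3750 mm²
Σ(r_i+r_j)·cross = 19702.3750 → first moment M = |Σ|/6 = 3283.7292
R_c = M/A = 3283.7292/398.3750 = 8.2428 mm
θ = 316° = 5.515240 rad
V = θ·R_c·A = 5.515240·8.2428·398.3750 = 18110.556 mm³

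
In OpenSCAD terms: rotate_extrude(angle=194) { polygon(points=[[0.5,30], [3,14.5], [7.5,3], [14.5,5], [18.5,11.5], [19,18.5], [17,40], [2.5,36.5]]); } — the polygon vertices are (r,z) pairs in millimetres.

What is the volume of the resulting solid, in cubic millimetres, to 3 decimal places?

Volume = 18046.983 mm³

Profile (r,z), 8 vertices: (0.5,30) (3,14.5) (7.5,3) (14.5,5) (18.5,11.5) (19,18.5) (17,40) (2.5,36.5)
edge 0: (0.5,30)→(3,14.5)  cross = 0.5·14.5 − 3·30 = -82.7500; (r_i+r_j)·cross = 3.5·-82.7500 = -289.6250
edge 1: (3,14.5)→(7.5,3)  cross = 3·3 − 7.5·14.5 = -99.7500; (r_i+r_j)·cross = 10.5·-99.7500 = -1047.3750
edge 2: (7.5,3)→(14.5,5)  cross = 7.5·5 − 14.5·3 = -6.0000; (r_i+r_j)·cross = 22·-6.0000 = -132.0000
edge 3: (14.5,5)→(18.5,11.5)  cross = 14.5·11.5 − 18.5·5 = 74.2500; (r_i+r_j)·cross = 33·74.2500 = 2450.2500
edge 4: (18.5,11.5)→(19,18.5)  cross = 18.5·18.5 − 19·11.5 = 123.7500; (r_i+r_j)·cross = 37.5·123.7500 = 4640.6250
edge 5: (19,18.5)→(17,40)  cross = 19·40 − 17·18.5 = 445.5000; (r_i+r_j)·cross = 36·445.5000 = 16038.0000
edge 6: (17,40)→(2.5,36.5)  cross = 17·36.5 − 2.5·40 = 520.5000; (r_i+r_j)·cross = 19.5·520.5000 = 10149.7500
edge 7: (2.5,36.5)→(0.5,30)  cross = 2.5·30 − 0.5·36.5 = 56.7500; (r_i+r_j)·cross = 3·56.7500 = 170.2500
Σcross = 1032.2500 → A = |Σcross|/2 = 516.1250 mm²
Σ(r_i+r_j)·cross = 31979.8750 → first moment M = |Σ|/6 = 5329.9792
R_c = M/A = 5329.9792/516.1250 = 10.3269 mm
θ = 194° = 3.385939 rad
V = θ·R_c·A = 3.385939·10.3269·516.1250 = 18046.983 mm³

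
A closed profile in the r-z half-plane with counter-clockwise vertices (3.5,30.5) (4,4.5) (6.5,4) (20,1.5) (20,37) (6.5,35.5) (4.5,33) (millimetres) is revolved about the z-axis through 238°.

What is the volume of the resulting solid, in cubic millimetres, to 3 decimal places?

Profile (r,z), 7 vertices: (3.5,30.5) (4,4.5) (6.5,4) (20,1.5) (20,37) (6.5,35.5) (4.5,33)
edge 0: (3.5,30.5)→(4,4.5)  cross = 3.5·4.5 − 4·30.5 = -106.2500; (r_i+r_j)·cross = 7.5·-106.2500 = -796.8750
edge 1: (4,4.5)→(6.5,4)  cross = 4·4 − 6.5·4.5 = -13.2500; (r_i+r_j)·cross = 10.5·-13.2500 = -139.1250
edge 2: (6.5,4)→(20,1.5)  cross = 6.5·1.5 − 20·4 = -70.2500; (r_i+r_j)·cross = 26.5·-70.2500 = -1861.6250
edge 3: (20,1.5)→(20,37)  cross = 20·37 − 20·1.5 = 710.0000; (r_i+r_j)·cross = 40·710.0000 = 28400.0000
edge 4: (20,37)→(6.5,35.5)  cross = 20·35.5 − 6.5·37 = 469.5000; (r_i+r_j)·cross = 26.5·469.5000 = 12441.7500
edge 5: (6.5,35.5)→(4.5,33)  cross = 6.5·33 − 4.5·35.5 = 54.7500; (r_i+r_j)·cross = 11·54.7500 = 602.2500
edge 6: (4.5,33)→(3.5,30.5)  cross = 4.5·30.5 − 3.5·33 = 21.7500; (r_i+r_j)·cross = 8·21.7500 = 174.0000
Σcross = 1066.2500 → A = |Σcross|/2 = 533.1250 mm²
Σ(r_i+r_j)·cross = 38820.3750 → first moment M = |Σ|/6 = 6470.0625
R_c = M/A = 6470.0625/533.1250 = 12.1361 mm
θ = 238° = 4.153884 rad
V = θ·R_c·A = 4.153884·12.1361·533.1250 = 26875.887 mm³

Volume = 26875.887 mm³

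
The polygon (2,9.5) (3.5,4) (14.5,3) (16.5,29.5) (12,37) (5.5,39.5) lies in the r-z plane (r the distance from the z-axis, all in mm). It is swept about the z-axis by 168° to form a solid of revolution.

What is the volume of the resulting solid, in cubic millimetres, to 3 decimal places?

Volume = 11032.348 mm³

Profile (r,z), 6 vertices: (2,9.5) (3.5,4) (14.5,3) (16.5,29.5) (12,37) (5.5,39.5)
edge 0: (2,9.5)→(3.5,4)  cross = 2·4 − 3.5·9.5 = -25.2500; (r_i+r_j)·cross = 5.5·-25.2500 = -138.8750
edge 1: (3.5,4)→(14.5,3)  cross = 3.5·3 − 14.5·4 = -47.5000; (r_i+r_j)·cross = 18·-47.5000 = -855.0000
edge 2: (14.5,3)→(16.5,29.5)  cross = 14.5·29.5 − 16.5·3 = 378.2500; (r_i+r_j)·cross = 31·378.2500 = 11725.7500
edge 3: (16.5,29.5)→(12,37)  cross = 16.5·37 − 12·29.5 = 256.5000; (r_i+r_j)·cross = 28.5·256.5000 = 7310.2500
edge 4: (12,37)→(5.5,39.5)  cross = 12·39.5 − 5.5·37 = 270.5000; (r_i+r_j)·cross = 17.5·270.5000 = 4733.7500
edge 5: (5.5,39.5)→(2,9.5)  cross = 5.5·9.5 − 2·39.5 = -26.7500; (r_i+r_j)·cross = 7.5·-26.7500 = -200.6250
Σcross = 805.7500 → A = |Σcross|/2 = 402.8750 mm²
Σ(r_i+r_j)·cross = 22575.2500 → first moment M = |Σ|/6 = 3762.5417
R_c = M/A = 3762.5417/402.8750 = 9.3392 mm
θ = 168° = 2.932153 rad
V = θ·R_c·A = 2.932153·9.3392·402.8750 = 11032.348 mm³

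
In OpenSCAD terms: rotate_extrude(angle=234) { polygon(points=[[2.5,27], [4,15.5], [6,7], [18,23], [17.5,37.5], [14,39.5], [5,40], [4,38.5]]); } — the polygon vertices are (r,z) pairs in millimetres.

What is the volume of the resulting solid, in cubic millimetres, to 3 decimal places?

Volume = 14535.802 mm³

Profile (r,z), 8 vertices: (2.5,27) (4,15.5) (6,7) (18,23) (17.5,37.5) (14,39.5) (5,40) (4,38.5)
edge 0: (2.5,27)→(4,15.5)  cross = 2.5·15.5 − 4·27 = -69.2500; (r_i+r_j)·cross = 6.5·-69.2500 = -450.1250
edge 1: (4,15.5)→(6,7)  cross = 4·7 − 6·15.5 = -65.0000; (r_i+r_j)·cross = 10·-65.0000 = -650.0000
edge 2: (6,7)→(18,23)  cross = 6·23 − 18·7 = 12.0000; (r_i+r_j)·cross = 24·12.0000 = 288.0000
edge 3: (18,23)→(17.5,37.5)  cross = 18·37.5 − 17.5·23 = 272.5000; (r_i+r_j)·cross = 35.5·272.5000 = 9673.7500
edge 4: (17.5,37.5)→(14,39.5)  cross = 17.5·39.5 − 14·37.5 = 166.2500; (r_i+r_j)·cross = 31.5·166.2500 = 5236.8750
edge 5: (14,39.5)→(5,40)  cross = 14·40 − 5·39.5 = 362.5000; (r_i+r_j)·cross = 19·362.5000 = 6887.5000
edge 6: (5,40)→(4,38.5)  cross = 5·38.5 − 4·40 = 32.5000; (r_i+r_j)·cross = 9·32.5000 = 292.5000
edge 7: (4,38.5)→(2.5,27)  cross = 4·27 − 2.5·38.5 = 11.7500; (r_i+r_j)·cross = 6.5·11.7500 = 76.3750
Σcross = 723.2500 → A = |Σcross|/2 = 361.6250 mm²
Σ(r_i+r_j)·cross = 21354.8750 → first moment M = |Σ|/6 = 3559.1458
R_c = M/A = 3559.1458/361.6250 = 9.8421 mm
θ = 234° = 4.084070 rad
V = θ·R_c·A = 4.084070·9.8421·361.6250 = 14535.802 mm³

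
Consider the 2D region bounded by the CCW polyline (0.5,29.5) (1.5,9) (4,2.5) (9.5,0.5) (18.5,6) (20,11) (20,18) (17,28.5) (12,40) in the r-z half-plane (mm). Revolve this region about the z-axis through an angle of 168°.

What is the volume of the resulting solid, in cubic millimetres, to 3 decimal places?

Volume = 16296.052 mm³

Profile (r,z), 9 vertices: (0.5,29.5) (1.5,9) (4,2.5) (9.5,0.5) (18.5,6) (20,11) (20,18) (17,28.5) (12,40)
edge 0: (0.5,29.5)→(1.5,9)  cross = 0.5·9 − 1.5·29.5 = -39.7500; (r_i+r_j)·cross = 2·-39.7500 = -79.5000
edge 1: (1.5,9)→(4,2.5)  cross = 1.5·2.5 − 4·9 = -32.2500; (r_i+r_j)·cross = 5.5·-32.2500 = -177.3750
edge 2: (4,2.5)→(9.5,0.5)  cross = 4·0.5 − 9.5·2.5 = -21.7500; (r_i+r_j)·cross = 13.5·-21.7500 = -293.6250
edge 3: (9.5,0.5)→(18.5,6)  cross = 9.5·6 − 18.5·0.5 = 47.7500; (r_i+r_j)·cross = 28·47.7500 = 1337.0000
edge 4: (18.5,6)→(20,11)  cross = 18.5·11 − 20·6 = 83.5000; (r_i+r_j)·cross = 38.5·83.5000 = 3214.7500
edge 5: (20,11)→(20,18)  cross = 20·18 − 20·11 = 140.0000; (r_i+r_j)·cross = 40·140.0000 = 5600.0000
edge 6: (20,18)→(17,28.5)  cross = 20·28.5 − 17·18 = 264.0000; (r_i+r_j)·cross = 37·264.0000 = 9768.0000
edge 7: (17,28.5)→(12,40)  cross = 17·40 − 12·28.5 = 338.0000; (r_i+r_j)·cross = 29·338.0000 = 9802.0000
edge 8: (12,40)→(0.5,29.5)  cross = 12·29.5 − 0.5·40 = 334.0000; (r_i+r_j)·cross = 12.5·334.0000 = 4175.0000
Σcross = 1113.5000 → A = |Σcross|/2 = 556.7500 mm²
Σ(r_i+r_j)·cross = 33346.2500 → first moment M = |Σ|/6 = 5557.7083
R_c = M/A = 5557.7083/556.7500 = 9.9824 mm
θ = 168° = 2.932153 rad
V = θ·R_c·A = 2.932153·9.9824·556.7500 = 16296.052 mm³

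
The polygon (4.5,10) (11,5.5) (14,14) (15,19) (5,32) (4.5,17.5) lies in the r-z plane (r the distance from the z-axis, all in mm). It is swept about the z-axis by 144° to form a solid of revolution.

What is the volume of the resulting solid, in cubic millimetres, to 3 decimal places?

Volume = 3806.406 mm³

Profile (r,z), 6 vertices: (4.5,10) (11,5.5) (14,14) (15,19) (5,32) (4.5,17.5)
edge 0: (4.5,10)→(11,5.5)  cross = 4.5·5.5 − 11·10 = -85.2500; (r_i+r_j)·cross = 15.5·-85.2500 = -1321.3750
edge 1: (11,5.5)→(14,14)  cross = 11·14 − 14·5.5 = 77.0000; (r_i+r_j)·cross = 25·77.0000 = 1925.0000
edge 2: (14,14)→(15,19)  cross = 14·19 − 15·14 = 56.0000; (r_i+r_j)·cross = 29·56.0000 = 1624.0000
edge 3: (15,19)→(5,32)  cross = 15·32 − 5·19 = 385.0000; (r_i+r_j)·cross = 20·385.0000 = 7700.0000
edge 4: (5,32)→(4.5,17.5)  cross = 5·17.5 − 4.5·32 = -56.5000; (r_i+r_j)·cross = 9.5·-56.5000 = -536.7500
edge 5: (4.5,17.5)→(4.5,10)  cross = 4.5·10 − 4.5·17.5 = -33.7500; (r_i+r_j)·cross = 9·-33.7500 = -303.7500
Σcross = 342.5000 → A = |Σcross|/2 = 171.2500 mm²
Σ(r_i+r_j)·cross = 9087.1250 → first moment M = |Σ|/6 = 1514.5208
R_c = M/A = 1514.5208/171.2500 = 8.8439 mm
θ = 144° = 2.513274 rad
V = θ·R_c·A = 2.513274·8.8439·171.2500 = 3806.406 mm³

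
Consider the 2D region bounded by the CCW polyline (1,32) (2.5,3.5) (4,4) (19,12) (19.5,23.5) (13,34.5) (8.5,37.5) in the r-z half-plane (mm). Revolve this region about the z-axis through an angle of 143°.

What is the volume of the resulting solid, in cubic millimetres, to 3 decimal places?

Volume = 10641.868 mm³

Profile (r,z), 7 vertices: (1,32) (2.5,3.5) (4,4) (19,12) (19.5,23.5) (13,34.5) (8.5,37.5)
edge 0: (1,32)→(2.5,3.5)  cross = 1·3.5 − 2.5·32 = -76.5000; (r_i+r_j)·cross = 3.5·-76.5000 = -267.7500
edge 1: (2.5,3.5)→(4,4)  cross = 2.5·4 − 4·3.5 = -4.0000; (r_i+r_j)·cross = 6.5·-4.0000 = -26.0000
edge 2: (4,4)→(19,12)  cross = 4·12 − 19·4 = -28.0000; (r_i+r_j)·cross = 23·-28.0000 = -644.0000
edge 3: (19,12)→(19.5,23.5)  cross = 19·23.5 − 19.5·12 = 212.5000; (r_i+r_j)·cross = 38.5·212.5000 = 8181.2500
edge 4: (19.5,23.5)→(13,34.5)  cross = 19.5·34.5 − 13·23.5 = 367.2500; (r_i+r_j)·cross = 32.5·367.2500 = 11935.6250
edge 5: (13,34.5)→(8.5,37.5)  cross = 13·37.5 − 8.5·34.5 = 194.2500; (r_i+r_j)·cross = 21.5·194.2500 = 4176.3750
edge 6: (8.5,37.5)→(1,32)  cross = 8.5·32 − 1·37.5 = 234.5000; (r_i+r_j)·cross = 9.5·234.5000 = 2227.7500
Σcross = 900.0000 → A = |Σcross|/2 = 450.0000 mm²
Σ(r_i+r_j)·cross = 25583.2500 → first moment M = |Σ|/6 = 4263.8750
R_c = M/A = 4263.8750/450.0000 = 9.4753 mm
θ = 143° = 2.495821 rad
V = θ·R_c·A = 2.495821·9.4753·450.0000 = 10641.868 mm³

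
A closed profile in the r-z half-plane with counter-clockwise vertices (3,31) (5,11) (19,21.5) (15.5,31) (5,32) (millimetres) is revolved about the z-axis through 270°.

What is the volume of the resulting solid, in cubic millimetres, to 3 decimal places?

Profile (r,z), 5 vertices: (3,31) (5,11) (19,21.5) (15.5,31) (5,32)
edge 0: (3,31)→(5,11)  cross = 3·11 − 5·31 = -122.0000; (r_i+r_j)·cross = 8·-122.0000 = -976.0000
edge 1: (5,11)→(19,21.5)  cross = 5·21.5 − 19·11 = -101.5000; (r_i+r_j)·cross = 24·-101.5000 = -2436.0000
edge 2: (19,21.5)→(15.5,31)  cross = 19·31 − 15.5·21.5 = 255.7500; (r_i+r_j)·cross = 34.5·255.7500 = 8823.3750
edge 3: (15.5,31)→(5,32)  cross = 15.5·32 − 5·31 = 341.0000; (r_i+r_j)·cross = 20.5·341.0000 = 6990.5000
edge 4: (5,32)→(3,31)  cross = 5·31 − 3·32 = 59.0000; (r_i+r_j)·cross = 8·59.0000 = 472.0000
Σcross = 432.2500 → A = |Σcross|/2 = 216.1250 mm²
Σ(r_i+r_j)·cross = 12873.8750 → first moment M = |Σ|/6 = 2145.6458
R_c = M/A = 2145.6458/216.1250 = 9.9278 mm
θ = 270° = 4.712389 rad
V = θ·R_c·A = 4.712389·9.9278·216.1250 = 10111.118 mm³

Volume = 10111.118 mm³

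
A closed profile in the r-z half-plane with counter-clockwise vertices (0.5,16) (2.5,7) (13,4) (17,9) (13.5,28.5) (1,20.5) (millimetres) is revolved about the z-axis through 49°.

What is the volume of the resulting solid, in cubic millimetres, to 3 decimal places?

Volume = 2107.348 mm³

Profile (r,z), 6 vertices: (0.5,16) (2.5,7) (13,4) (17,9) (13.5,28.5) (1,20.5)
edge 0: (0.5,16)→(2.5,7)  cross = 0.5·7 − 2.5·16 = -36.5000; (r_i+r_j)·cross = 3·-36.5000 = -109.5000
edge 1: (2.5,7)→(13,4)  cross = 2.5·4 − 13·7 = -81.0000; (r_i+r_j)·cross = 15.5·-81.0000 = -1255.5000
edge 2: (13,4)→(17,9)  cross = 13·9 − 17·4 = 49.0000; (r_i+r_j)·cross = 30·49.0000 = 1470.0000
edge 3: (17,9)→(13.5,28.5)  cross = 17·28.5 − 13.5·9 = 363.0000; (r_i+r_j)·cross = 30.5·363.0000 = 11071.5000
edge 4: (13.5,28.5)→(1,20.5)  cross = 13.5·20.5 − 1·28.5 = 248.2500; (r_i+r_j)·cross = 14.5·248.2500 = 3599.6250
edge 5: (1,20.5)→(0.5,16)  cross = 1·16 − 0.5·20.5 = 5.7500; (r_i+r_j)·cross = 1.5·5.7500 = 8.6250
Σcross = 548.5000 → A = |Σcross|/2 = 274.2500 mm²
Σ(r_i+r_j)·cross = 14784.7500 → first moment M = |Σ|/6 = 2464.1250
R_c = M/A = 2464.1250/274.2500 = 8.9850 mm
θ = 49° = 0.855211 rad
V = θ·R_c·A = 0.855211·8.9850·274.2500 = 2107.348 mm³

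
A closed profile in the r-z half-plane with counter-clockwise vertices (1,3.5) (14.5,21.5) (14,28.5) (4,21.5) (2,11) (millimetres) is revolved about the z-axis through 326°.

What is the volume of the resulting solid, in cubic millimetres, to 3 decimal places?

Profile (r,z), 5 vertices: (1,3.5) (14.5,21.5) (14,28.5) (4,21.5) (2,11)
edge 0: (1,3.5)→(14.5,21.5)  cross = 1·21.5 − 14.5·3.5 = -29.2500; (r_i+r_j)·cross = 15.5·-29.2500 = -453.3750
edge 1: (14.5,21.5)→(14,28.5)  cross = 14.5·28.5 − 14·21.5 = 112.2500; (r_i+r_j)·cross = 28.5·112.2500 = 3199.1250
edge 2: (14,28.5)→(4,21.5)  cross = 14·21.5 − 4·28.5 = 187.0000; (r_i+r_j)·cross = 18·187.0000 = 3366.0000
edge 3: (4,21.5)→(2,11)  cross = 4·11 − 2·21.5 = 1.0000; (r_i+r_j)·cross = 6·1.0000 = 6.0000
edge 4: (2,11)→(1,3.5)  cross = 2·3.5 − 1·11 = -4.0000; (r_i+r_j)·cross = 3·-4.0000 = -12.0000
Σcross = 267.0000 → A = |Σcross|/2 = 133.5000 mm²
Σ(r_i+r_j)·cross = 6105.7500 → first moment M = |Σ|/6 = 1017.6250
R_c = M/A = 1017.6250/133.5000 = 7.6227 mm
θ = 326° = 5.689773 rad
V = θ·R_c·A = 5.689773·7.6227·133.5000 = 5790.056 mm³

Volume = 5790.056 mm³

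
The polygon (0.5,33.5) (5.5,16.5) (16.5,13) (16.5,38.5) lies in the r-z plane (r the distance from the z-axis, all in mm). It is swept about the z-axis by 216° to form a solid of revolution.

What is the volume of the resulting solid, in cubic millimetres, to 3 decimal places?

Profile (r,z), 4 vertices: (0.5,33.5) (5.5,16.5) (16.5,13) (16.5,38.5)
edge 0: (0.5,33.5)→(5.5,16.5)  cross = 0.5·16.5 − 5.5·33.5 = -176.0000; (r_i+r_j)·cross = 6·-176.0000 = -1056.0000
edge 1: (5.5,16.5)→(16.5,13)  cross = 5.5·13 − 16.5·16.5 = -200.7500; (r_i+r_j)·cross = 22·-200.7500 = -4416.5000
edge 2: (16.5,13)→(16.5,38.5)  cross = 16.5·38.5 − 16.5·13 = 420.7500; (r_i+r_j)·cross = 33·420.7500 = 13884.7500
edge 3: (16.5,38.5)→(0.5,33.5)  cross = 16.5·33.5 − 0.5·38.5 = 533.5000; (r_i+r_j)·cross = 17·533.5000 = 9069.5000
Σcross = 577.5000 → A = |Σcross|/2 = 288.7500 mm²
Σ(r_i+r_j)·cross = 17481.7500 → first moment M = |Σ|/6 = 2913.6250
R_c = M/A = 2913.6250/288.7500 = 10.0905 mm
θ = 216° = 3.769911 rad
V = θ·R_c·A = 3.769911·10.0905·288.7500 = 10984.107 mm³

Volume = 10984.107 mm³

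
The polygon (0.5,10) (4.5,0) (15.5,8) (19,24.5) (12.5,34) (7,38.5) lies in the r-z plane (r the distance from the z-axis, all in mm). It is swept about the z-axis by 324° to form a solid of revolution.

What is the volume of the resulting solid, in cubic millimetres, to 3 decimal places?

Volume = 22787.699 mm³

Profile (r,z), 6 vertices: (0.5,10) (4.5,0) (15.5,8) (19,24.5) (12.5,34) (7,38.5)
edge 0: (0.5,10)→(4.5,0)  cross = 0.5·0 − 4.5·10 = -45.0000; (r_i+r_j)·cross = 5·-45.0000 = -225.0000
edge 1: (4.5,0)→(15.5,8)  cross = 4.5·8 − 15.5·0 = 36.0000; (r_i+r_j)·cross = 20·36.0000 = 720.0000
edge 2: (15.5,8)→(19,24.5)  cross = 15.5·24.5 − 19·8 = 227.7500; (r_i+r_j)·cross = 34.5·227.7500 = 7857.3750
edge 3: (19,24.5)→(12.5,34)  cross = 19·34 − 12.5·24.5 = 339.7500; (r_i+r_j)·cross = 31.5·339.7500 = 10702.1250
edge 4: (12.5,34)→(7,38.5)  cross = 12.5·38.5 − 7·34 = 243.2500; (r_i+r_j)·cross = 19.5·243.2500 = 4743.3750
edge 5: (7,38.5)→(0.5,10)  cross = 7·10 − 0.5·38.5 = 50.7500; (r_i+r_j)·cross = 7.5·50.7500 = 380.6250
Σcross = 852.5000 → A = |Σcross|/2 = 426.2500 mm²
Σ(r_i+r_j)·cross = 24178.5000 → first moment M = |Σ|/6 = 4029.7500
R_c = M/A = 4029.7500/426.2500 = 9.4540 mm
θ = 324° = 5.654867 rad
V = θ·R_c·A = 5.654867·9.4540·426.2500 = 22787.699 mm³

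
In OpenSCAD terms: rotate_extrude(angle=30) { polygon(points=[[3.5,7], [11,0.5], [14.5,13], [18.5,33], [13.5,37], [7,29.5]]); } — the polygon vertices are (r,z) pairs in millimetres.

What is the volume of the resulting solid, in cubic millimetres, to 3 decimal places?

Profile (r,z), 6 vertices: (3.5,7) (11,0.5) (14.5,13) (18.5,33) (13.5,37) (7,29.5)
edge 0: (3.5,7)→(11,0.5)  cross = 3.5·0.5 − 11·7 = -75.2500; (r_i+r_j)·cross = 14.5·-75.2500 = -1091.1250
edge 1: (11,0.5)→(14.5,13)  cross = 11·13 − 14.5·0.5 = 135.7500; (r_i+r_j)·cross = 25.5·135.7500 = 3461.6250
edge 2: (14.5,13)→(18.5,33)  cross = 14.5·33 − 18.5·13 = 238.0000; (r_i+r_j)·cross = 33·238.0000 = 7854.0000
edge 3: (18.5,33)→(13.5,37)  cross = 18.5·37 − 13.5·33 = 239.0000; (r_i+r_j)·cross = 32·239.0000 = 7648.0000
edge 4: (13.5,37)→(7,29.5)  cross = 13.5·29.5 − 7·37 = 139.2500; (r_i+r_j)·cross = 20.5·139.2500 = 2854.6250
edge 5: (7,29.5)→(3.5,7)  cross = 7·7 − 3.5·29.5 = -54.2500; (r_i+r_j)·cross = 10.5·-54.2500 = -569.6250
Σcross = 622.5000 → A = |Σcross|/2 = 311.2500 mm²
Σ(r_i+r_j)·cross = 20157.5000 → first moment M = |Σ|/6 = 3359.5833
R_c = M/A = 3359.5833/311.2500 = 10.7938 mm
θ = 30° = 0.523599 rad
V = θ·R_c·A = 0.523599·10.7938·311.2500 = 1759.074 mm³

Volume = 1759.074 mm³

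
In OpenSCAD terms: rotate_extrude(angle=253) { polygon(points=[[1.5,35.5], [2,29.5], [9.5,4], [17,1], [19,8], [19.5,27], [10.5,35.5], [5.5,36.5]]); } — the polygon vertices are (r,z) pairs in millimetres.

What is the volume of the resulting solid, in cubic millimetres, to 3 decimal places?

Volume = 21663.157 mm³

Profile (r,z), 8 vertices: (1.5,35.5) (2,29.5) (9.5,4) (17,1) (19,8) (19.5,27) (10.5,35.5) (5.5,36.5)
edge 0: (1.5,35.5)→(2,29.5)  cross = 1.5·29.5 − 2·35.5 = -26.7500; (r_i+r_j)·cross = 3.5·-26.7500 = -93.6250
edge 1: (2,29.5)→(9.5,4)  cross = 2·4 − 9.5·29.5 = -272.2500; (r_i+r_j)·cross = 11.5·-272.2500 = -3130.8750
edge 2: (9.5,4)→(17,1)  cross = 9.5·1 − 17·4 = -58.5000; (r_i+r_j)·cross = 26.5·-58.5000 = -1550.2500
edge 3: (17,1)→(19,8)  cross = 17·8 − 19·1 = 117.0000; (r_i+r_j)·cross = 36·117.0000 = 4212.0000
edge 4: (19,8)→(19.5,27)  cross = 19·27 − 19.5·8 = 357.0000; (r_i+r_j)·cross = 38.5·357.0000 = 13744.5000
edge 5: (19.5,27)→(10.5,35.5)  cross = 19.5·35.5 − 10.5·27 = 408.7500; (r_i+r_j)·cross = 30·408.7500 = 12262.5000
edge 6: (10.5,35.5)→(5.5,36.5)  cross = 10.5·36.5 − 5.5·35.5 = 188.0000; (r_i+r_j)·cross = 16·188.0000 = 3008.0000
edge 7: (5.5,36.5)→(1.5,35.5)  cross = 5.5·35.5 − 1.5·36.5 = 140.5000; (r_i+r_j)·cross = 7·140.5000 = 983.5000
Σcross = 853.7500 → A = |Σcross|/2 = 426.8750 mm²
Σ(r_i+r_j)·cross = 29435.7500 → first moment M = |Σ|/6 = 4905.9583
R_c = M/A = 4905.9583/426.8750 = 11.4927 mm
θ = 253° = 4.415683 rad
V = θ·R_c·A = 4.415683·11.4927·426.8750 = 21663.157 mm³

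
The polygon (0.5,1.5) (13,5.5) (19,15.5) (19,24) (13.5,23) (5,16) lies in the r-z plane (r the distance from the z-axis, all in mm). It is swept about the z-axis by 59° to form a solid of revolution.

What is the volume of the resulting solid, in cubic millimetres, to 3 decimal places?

Volume = 2497.666 mm³

Profile (r,z), 6 vertices: (0.5,1.5) (13,5.5) (19,15.5) (19,24) (13.5,23) (5,16)
edge 0: (0.5,1.5)→(13,5.5)  cross = 0.5·5.5 − 13·1.5 = -16.7500; (r_i+r_j)·cross = 13.5·-16.7500 = -226.1250
edge 1: (13,5.5)→(19,15.5)  cross = 13·15.5 − 19·5.5 = 97.0000; (r_i+r_j)·cross = 32·97.0000 = 3104.0000
edge 2: (19,15.5)→(19,24)  cross = 19·24 − 19·15.5 = 161.5000; (r_i+r_j)·cross = 38·161.5000 = 6137.0000
edge 3: (19,24)→(13.5,23)  cross = 19·23 − 13.5·24 = 113.0000; (r_i+r_j)·cross = 32.5·113.0000 = 3672.5000
edge 4: (13.5,23)→(5,16)  cross = 13.5·16 − 5·23 = 101.0000; (r_i+r_j)·cross = 18.5·101.0000 = 1868.5000
edge 5: (5,16)→(0.5,1.5)  cross = 5·1.5 − 0.5·16 = -0.5000; (r_i+r_j)·cross = 5.5·-0.5000 = -2.7500
Σcross = 455.2500 → A = |Σcross|/2 = 227.6250 mm²
Σ(r_i+r_j)·cross = 14553.1250 → first moment M = |Σ|/6 = 2425.5208
R_c = M/A = 2425.5208/227.6250 = 10.6558 mm
θ = 59° = 1.029744 rad
V = θ·R_c·A = 1.029744·10.6558·227.6250 = 2497.666 mm³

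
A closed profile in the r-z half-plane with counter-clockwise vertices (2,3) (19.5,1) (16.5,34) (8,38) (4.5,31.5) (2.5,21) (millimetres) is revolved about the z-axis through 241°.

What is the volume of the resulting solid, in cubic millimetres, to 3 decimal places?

Profile (r,z), 6 vertices: (2,3) (19.5,1) (16.5,34) (8,38) (4.5,31.5) (2.5,21)
edge 0: (2,3)→(19.5,1)  cross = 2·1 − 19.5·3 = -56.5000; (r_i+r_j)·cross = 21.5·-56.5000 = -1214.7500
edge 1: (19.5,1)→(16.5,34)  cross = 19.5·34 − 16.5·1 = 646.5000; (r_i+r_j)·cross = 36·646.5000 = 23274.0000
edge 2: (16.5,34)→(8,38)  cross = 16.5·38 − 8·34 = 355.0000; (r_i+r_j)·cross = 24.5·355.0000 = 8697.5000
edge 3: (8,38)→(4.5,31.5)  cross = 8·31.5 − 4.5·38 = 81.0000; (r_i+r_j)·cross = 12.5·81.0000 = 1012.5000
edge 4: (4.5,31.5)→(2.5,21)  cross = 4.5·21 − 2.5·31.5 = 15.7500; (r_i+r_j)·cross = 7·15.7500 = 110.2500
edge 5: (2.5,21)→(2,3)  cross = 2.5·3 − 2·21 = -34.5000; (r_i+r_j)·cross = 4.5·-34.5000 = -155.2500
Σcross = 1007.2500 → A = |Σcross|/2 = 503.6250 mm²
Σ(r_i+r_j)·cross = 31724.2500 → first moment M = |Σ|/6 = 5287.3750
R_c = M/A = 5287.3750/503.6250 = 10.4986 mm
θ = 241° = 4.206243 rad
V = θ·R_c·A = 4.206243·10.4986·503.6250 = 22239.987 mm³

Volume = 22239.987 mm³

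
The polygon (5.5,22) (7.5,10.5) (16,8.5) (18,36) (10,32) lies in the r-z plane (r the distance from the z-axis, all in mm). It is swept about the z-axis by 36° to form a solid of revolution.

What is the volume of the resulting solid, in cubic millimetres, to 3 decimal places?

Profile (r,z), 5 vertices: (5.5,22) (7.5,10.5) (16,8.5) (18,36) (10,32)
edge 0: (5.5,22)→(7.5,10.5)  cross = 5.5·10.5 − 7.5·22 = -107.2500; (r_i+r_j)·cross = 13·-107.2500 = -1394.2500
edge 1: (7.5,10.5)→(16,8.5)  cross = 7.5·8.5 − 16·10.5 = -104.2500; (r_i+r_j)·cross = 23.5·-104.2500 = -2449.8750
edge 2: (16,8.5)→(18,36)  cross = 16·36 − 18·8.5 = 423.0000; (r_i+r_j)·cross = 34·423.0000 = 14382.0000
edge 3: (18,36)→(10,32)  cross = 18·32 − 10·36 = 216.0000; (r_i+r_j)·cross = 28·216.0000 = 6048.0000
edge 4: (10,32)→(5.5,22)  cross = 10·22 − 5.5·32 = 44.0000; (r_i+r_j)·cross = 15.5·44.0000 = 682.0000
Σcross = 471.5000 → A = |Σcross|/2 = 235.7500 mm²
Σ(r_i+r_j)·cross = 17267.8750 → first moment M = |Σ|/6 = 2877.9792
R_c = M/A = 2877.9792/235.7500 = 12.2078 mm
θ = 36° = 0.628319 rad
V = θ·R_c·A = 0.628319·12.2078·235.7500 = 1808.288 mm³

Volume = 1808.288 mm³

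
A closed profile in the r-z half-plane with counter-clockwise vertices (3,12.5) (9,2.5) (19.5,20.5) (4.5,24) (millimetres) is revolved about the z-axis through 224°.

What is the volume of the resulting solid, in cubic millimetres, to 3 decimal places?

Volume = 7498.982 mm³

Profile (r,z), 4 vertices: (3,12.5) (9,2.5) (19.5,20.5) (4.5,24)
edge 0: (3,12.5)→(9,2.5)  cross = 3·2.5 − 9·12.5 = -105.0000; (r_i+r_j)·cross = 12·-105.0000 = -1260.0000
edge 1: (9,2.5)→(19.5,20.5)  cross = 9·20.5 − 19.5·2.5 = 135.7500; (r_i+r_j)·cross = 28.5·135.7500 = 3868.8750
edge 2: (19.5,20.5)→(4.5,24)  cross = 19.5·24 − 4.5·20.5 = 375.7500; (r_i+r_j)·cross = 24·375.7500 = 9018.0000
edge 3: (4.5,24)→(3,12.5)  cross = 4.5·12.5 − 3·24 = -15.7500; (r_i+r_j)·cross = 7.5·-15.7500 = -118.1250
Σcross = 390.7500 → A = |Σcross|/2 = 195.3750 mm²
Σ(r_i+r_j)·cross = 11508.7500 → first moment M = |Σ|/6 = 1918.1250
R_c = M/A = 1918.1250/195.3750 = 9.8177 mm
θ = 224° = 3.909538 rad
V = θ·R_c·A = 3.909538·9.8177·195.3750 = 7498.982 mm³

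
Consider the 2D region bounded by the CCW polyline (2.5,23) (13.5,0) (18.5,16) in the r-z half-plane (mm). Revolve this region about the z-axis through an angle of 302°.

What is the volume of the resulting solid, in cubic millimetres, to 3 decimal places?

Profile (r,z), 3 vertices: (2.5,23) (13.5,0) (18.5,16)
edge 0: (2.5,23)→(13.5,0)  cross = 2.5·0 − 13.5·23 = -310.5000; (r_i+r_j)·cross = 16·-310.5000 = -4968.0000
edge 1: (13.5,0)→(18.5,16)  cross = 13.5·16 − 18.5·0 = 216.0000; (r_i+r_j)·cross = 32·216.0000 = 6912.0000
edge 2: (18.5,16)→(2.5,23)  cross = 18.5·23 − 2.5·16 = 385.5000; (r_i+r_j)·cross = 21·385.5000 = 8095.5000
Σcross = 291.0000 → A = |Σcross|/2 = 145.5000 mm²
Σ(r_i+r_j)·cross = 10039.5000 → first moment M = |Σ|/6 = 1673.2500
R_c = M/A = 1673.2500/145.5000 = 11.5000 mm
θ = 302° = 5.270894 rad
V = θ·R_c·A = 5.270894·11.5000·145.5000 = 8819.524 mm³

Volume = 8819.524 mm³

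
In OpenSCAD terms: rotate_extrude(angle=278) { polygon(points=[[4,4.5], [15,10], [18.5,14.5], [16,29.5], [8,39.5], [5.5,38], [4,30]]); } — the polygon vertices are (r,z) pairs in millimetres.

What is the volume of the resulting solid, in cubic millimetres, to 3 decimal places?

Profile (r,z), 7 vertices: (4,4.5) (15,10) (18.5,14.5) (16,29.5) (8,39.5) (5.5,38) (4,30)
edge 0: (4,4.5)→(15,10)  cross = 4·10 − 15·4.5 = -27.5000; (r_i+r_j)·cross = 19·-27.5000 = -522.5000
edge 1: (15,10)→(18.5,14.5)  cross = 15·14.5 − 18.5·10 = 32.5000; (r_i+r_j)·cross = 33.5·32.5000 = 1088.7500
edge 2: (18.5,14.5)→(16,29.5)  cross = 18.5·29.5 − 16·14.5 = 313.7500; (r_i+r_j)·cross = 34.5·313.7500 = 10824.3750
edge 3: (16,29.5)→(8,39.5)  cross = 16·39.5 − 8·29.5 = 396.0000; (r_i+r_j)·cross = 24·396.0000 = 9504.0000
edge 4: (8,39.5)→(5.5,38)  cross = 8·38 − 5.5·39.5 = 86.7500; (r_i+r_j)·cross = 13.5·86.7500 = 1171.1250
edge 5: (5.5,38)→(4,30)  cross = 5.5·30 − 4·38 = 13.0000; (r_i+r_j)·cross = 9.5·13.0000 = 123.5000
edge 6: (4,30)→(4,4.5)  cross = 4·4.5 − 4·30 = -102.0000; (r_i+r_j)·cross = 8·-102.0000 = -816.0000
Σcross = 712.5000 → A = |Σcross|/2 = 356.2500 mm²
Σ(r_i+r_j)·cross = 21373.2500 → first moment M = |Σ|/6 = 3562.2083
R_c = M/A = 3562.2083/356.2500 = 9.9992 mm
θ = 278° = 4.852015 rad
V = θ·R_c·A = 4.852015·9.9992·356.2500 = 17283.889 mm³

Volume = 17283.889 mm³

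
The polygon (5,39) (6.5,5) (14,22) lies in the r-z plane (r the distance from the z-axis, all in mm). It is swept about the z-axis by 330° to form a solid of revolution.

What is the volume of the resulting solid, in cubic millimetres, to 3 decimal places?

Volume = 6866.147 mm³

Profile (r,z), 3 vertices: (5,39) (6.5,5) (14,22)
edge 0: (5,39)→(6.5,5)  cross = 5·5 − 6.5·39 = -228.5000; (r_i+r_j)·cross = 11.5·-228.5000 = -2627.7500
edge 1: (6.5,5)→(14,22)  cross = 6.5·22 − 14·5 = 73.0000; (r_i+r_j)·cross = 20.5·73.0000 = 1496.5000
edge 2: (14,22)→(5,39)  cross = 14·39 − 5·22 = 436.0000; (r_i+r_j)·cross = 19·436.0000 = 8284.0000
Σcross = 280.5000 → A = |Σcross|/2 = 140.2500 mm²
Σ(r_i+r_j)·cross = 7152.7500 → first moment M = |Σ|/6 = 1192.1250
R_c = M/A = 1192.1250/140.2500 = 8.5000 mm
θ = 330° = 5.759587 rad
V = θ·R_c·A = 5.759587·8.5000·140.2500 = 6866.147 mm³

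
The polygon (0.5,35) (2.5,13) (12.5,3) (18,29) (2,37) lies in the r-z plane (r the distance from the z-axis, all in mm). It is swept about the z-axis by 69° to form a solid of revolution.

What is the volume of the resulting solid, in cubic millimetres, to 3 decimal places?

Profile (r,z), 5 vertices: (0.5,35) (2.5,13) (12.5,3) (18,29) (2,37)
edge 0: (0.5,35)→(2.5,13)  cross = 0.5·13 − 2.5·35 = -81.0000; (r_i+r_j)·cross = 3·-81.0000 = -243.0000
edge 1: (2.5,13)→(12.5,3)  cross = 2.5·3 − 12.5·13 = -155.0000; (r_i+r_j)·cross = 15·-155.0000 = -2325.0000
edge 2: (12.5,3)→(18,29)  cross = 12.5·29 − 18·3 = 308.5000; (r_i+r_j)·cross = 30.5·308.5000 = 9409.2500
edge 3: (18,29)→(2,37)  cross = 18·37 − 2·29 = 608.0000; (r_i+r_j)·cross = 20·608.0000 = 12160.0000
edge 4: (2,37)→(0.5,35)  cross = 2·35 − 0.5·37 = 51.5000; (r_i+r_j)·cross = 2.5·51.5000 = 128.7500
Σcross = 732.0000 → A = |Σcross|/2 = 366.0000 mm²
Σ(r_i+r_j)·cross = 19130.0000 → first moment M = |Σ|/6 = 3188.3333
R_c = M/A = 3188.3333/366.0000 = 8.7113 mm
θ = 69° = 1.204277 rad
V = θ·R_c·A = 1.204277·8.7113·366.0000 = 3839.637 mm³

Volume = 3839.637 mm³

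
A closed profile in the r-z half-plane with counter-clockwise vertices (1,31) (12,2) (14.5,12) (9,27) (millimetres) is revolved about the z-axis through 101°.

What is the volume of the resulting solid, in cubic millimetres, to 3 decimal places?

Volume = 2179.901 mm³

Profile (r,z), 4 vertices: (1,31) (12,2) (14.5,12) (9,27)
edge 0: (1,31)→(12,2)  cross = 1·2 − 12·31 = -370.0000; (r_i+r_j)·cross = 13·-370.0000 = -4810.0000
edge 1: (12,2)→(14.5,12)  cross = 12·12 − 14.5·2 = 115.0000; (r_i+r_j)·cross = 26.5·115.0000 = 3047.5000
edge 2: (14.5,12)→(9,27)  cross = 14.5·27 − 9·12 = 283.5000; (r_i+r_j)·cross = 23.5·283.5000 = 6662.2500
edge 3: (9,27)→(1,31)  cross = 9·31 − 1·27 = 252.0000; (r_i+r_j)·cross = 10·252.0000 = 2520.0000
Σcross = 280.5000 → A = |Σcross|/2 = 140.2500 mm²
Σ(r_i+r_j)·cross = 7419.7500 → first moment M = |Σ|/6 = 1236.6250
R_c = M/A = 1236.6250/140.2500 = 8.8173 mm
θ = 101° = 1.762783 rad
V = θ·R_c·A = 1.762783·8.8173·140.2500 = 2179.901 mm³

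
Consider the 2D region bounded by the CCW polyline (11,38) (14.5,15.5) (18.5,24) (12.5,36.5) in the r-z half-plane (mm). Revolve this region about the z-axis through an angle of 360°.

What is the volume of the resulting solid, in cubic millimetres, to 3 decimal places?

Volume = 5946.511 mm³

Profile (r,z), 4 vertices: (11,38) (14.5,15.5) (18.5,24) (12.5,36.5)
edge 0: (11,38)→(14.5,15.5)  cross = 11·15.5 − 14.5·38 = -380.5000; (r_i+r_j)·cross = 25.5·-380.5000 = -9702.7500
edge 1: (14.5,15.5)→(18.5,24)  cross = 14.5·24 − 18.5·15.5 = 61.2500; (r_i+r_j)·cross = 33·61.2500 = 2021.2500
edge 2: (18.5,24)→(12.5,36.5)  cross = 18.5·36.5 − 12.5·24 = 375.2500; (r_i+r_j)·cross = 31·375.2500 = 11632.7500
edge 3: (12.5,36.5)→(11,38)  cross = 12.5·38 − 11·36.5 = 73.5000; (r_i+r_j)·cross = 23.5·73.5000 = 1727.2500
Σcross = 129.5000 → A = |Σcross|/2 = 64.7500 mm²
Σ(r_i+r_j)·cross = 5678.5000 → first moment M = |Σ|/6 = 946.4167
R_c = M/A = 946.4167/64.7500 = 14.6165 mm
θ = 360° = 6.283185 rad
V = θ·R_c·A = 6.283185·14.6165·64.7500 = 5946.511 mm³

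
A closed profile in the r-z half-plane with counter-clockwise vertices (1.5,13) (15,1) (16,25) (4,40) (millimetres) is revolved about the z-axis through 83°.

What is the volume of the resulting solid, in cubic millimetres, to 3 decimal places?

Profile (r,z), 4 vertices: (1.5,13) (15,1) (16,25) (4,40)
edge 0: (1.5,13)→(15,1)  cross = 1.5·1 − 15·13 = -193.5000; (r_i+r_j)·cross = 16.5·-193.5000 = -3192.7500
edge 1: (15,1)→(16,25)  cross = 15·25 − 16·1 = 359.0000; (r_i+r_j)·cross = 31·359.0000 = 11129.0000
edge 2: (16,25)→(4,40)  cross = 16·40 − 4·25 = 540.0000; (r_i+r_j)·cross = 20·540.0000 = 10800.0000
edge 3: (4,40)→(1.5,13)  cross = 4·13 − 1.5·40 = -8.0000; (r_i+r_j)·cross = 5.5·-8.0000 = -44.0000
Σcross = 697.5000 → A = |Σcross|/2 = 348.7500 mm²
Σ(r_i+r_j)·cross = 18692.2500 → first moment M = |Σ|/6 = 3115.3750
R_c = M/A = 3115.3750/348.7500 = 8.9330 mm
θ = 83° = 1.448623 rad
V = θ·R_c·A = 1.448623·8.9330·348.7500 = 4513.005 mm³

Volume = 4513.005 mm³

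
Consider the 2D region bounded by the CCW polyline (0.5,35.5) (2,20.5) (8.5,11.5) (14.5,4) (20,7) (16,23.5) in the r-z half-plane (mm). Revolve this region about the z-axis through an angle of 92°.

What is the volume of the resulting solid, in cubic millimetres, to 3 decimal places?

Profile (r,z), 6 vertices: (0.5,35.5) (2,20.5) (8.5,11.5) (14.5,4) (20,7) (16,23.5)
edge 0: (0.5,35.5)→(2,20.5)  cross = 0.5·20.5 − 2·35.5 = -60.7500; (r_i+r_j)·cross = 2.5·-60.7500 = -151.8750
edge 1: (2,20.5)→(8.5,11.5)  cross = 2·11.5 − 8.5·20.5 = -151.2500; (r_i+r_j)·cross = 10.5·-151.2500 = -1588.1250
edge 2: (8.5,11.5)→(14.5,4)  cross = 8.5·4 − 14.5·11.5 = -132.7500; (r_i+r_j)·cross = 23·-132.7500 = -3053.2500
edge 3: (14.5,4)→(20,7)  cross = 14.5·7 − 20·4 = 21.5000; (r_i+r_j)·cross = 34.5·21.5000 = 741.7500
edge 4: (20,7)→(16,23.5)  cross = 20·23.5 − 16·7 = 358.0000; (r_i+r_j)·cross = 36·358.0000 = 12888.0000
edge 5: (16,23.5)→(0.5,35.5)  cross = 16·35.5 − 0.5·23.5 = 556.2500; (r_i+r_j)·cross = 16.5·556.2500 = 9178.1250
Σcross = 591.0000 → A = |Σcross|/2 = 295.5000 mm²
Σ(r_i+r_j)·cross = 18014.6250 → first moment M = |Σ|/6 = 3002.4375
R_c = M/A = 3002.4375/295.5000 = 10.1605 mm
θ = 92° = 1.605703 rad
V = θ·R_c·A = 1.605703·10.1605·295.5000 = 4821.023 mm³

Volume = 4821.023 mm³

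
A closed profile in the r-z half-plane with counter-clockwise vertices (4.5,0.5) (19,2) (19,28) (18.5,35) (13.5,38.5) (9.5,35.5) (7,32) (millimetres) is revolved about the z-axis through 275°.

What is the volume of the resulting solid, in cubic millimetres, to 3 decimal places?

Profile (r,z), 7 vertices: (4.5,0.5) (19,2) (19,28) (18.5,35) (13.5,38.5) (9.5,35.5) (7,32)
edge 0: (4.5,0.5)→(19,2)  cross = 4.5·2 − 19·0.5 = -0.5000; (r_i+r_j)·cross = 23.5·-0.5000 = -11.7500
edge 1: (19,2)→(19,28)  cross = 19·28 − 19·2 = 494.0000; (r_i+r_j)·cross = 38·494.0000 = 18772.0000
edge 2: (19,28)→(18.5,35)  cross = 19·35 − 18.5·28 = 147.0000; (r_i+r_j)·cross = 37.5·147.0000 = 5512.5000
edge 3: (18.5,35)→(13.5,38.5)  cross = 18.5·38.5 − 13.5·35 = 239.7500; (r_i+r_j)·cross = 32·239.7500 = 7672.0000
edge 4: (13.5,38.5)→(9.5,35.5)  cross = 13.5·35.5 − 9.5·38.5 = 113.5000; (r_i+r_j)·cross = 23·113.5000 = 2610.5000
edge 5: (9.5,35.5)→(7,32)  cross = 9.5·32 − 7·35.5 = 55.5000; (r_i+r_j)·cross = 16.5·55.5000 = 915.7500
edge 6: (7,32)→(4.5,0.5)  cross = 7·0.5 − 4.5·32 = -140.5000; (r_i+r_j)·cross = 11.5·-140.5000 = -1615.7500
Σcross = 908.7500 → A = |Σcross|/2 = 454.3750 mm²
Σ(r_i+r_j)·cross = 33855.2500 → first moment M = |Σ|/6 = 5642.5417
R_c = M/A = 5642.5417/454.3750 = 12.4182 mm
θ = 275° = 4.799655 rad
V = θ·R_c·A = 4.799655·12.4182·454.3750 = 27082.256 mm³

Volume = 27082.256 mm³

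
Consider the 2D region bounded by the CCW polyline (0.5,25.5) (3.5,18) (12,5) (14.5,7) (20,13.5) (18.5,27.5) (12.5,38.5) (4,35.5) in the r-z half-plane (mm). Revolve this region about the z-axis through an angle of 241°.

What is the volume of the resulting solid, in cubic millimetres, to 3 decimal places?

Volume = 18909.518 mm³

Profile (r,z), 8 vertices: (0.5,25.5) (3.5,18) (12,5) (14.5,7) (20,13.5) (18.5,27.5) (12.5,38.5) (4,35.5)
edge 0: (0.5,25.5)→(3.5,18)  cross = 0.5·18 − 3.5·25.5 = -80.2500; (r_i+r_j)·cross = 4·-80.2500 = -321.0000
edge 1: (3.5,18)→(12,5)  cross = 3.5·5 − 12·18 = -198.5000; (r_i+r_j)·cross = 15.5·-198.5000 = -3076.7500
edge 2: (12,5)→(14.5,7)  cross = 12·7 − 14.5·5 = 11.5000; (r_i+r_j)·cross = 26.5·11.5000 = 304.7500
edge 3: (14.5,7)→(20,13.5)  cross = 14.5·13.5 − 20·7 = 55.7500; (r_i+r_j)·cross = 34.5·55.7500 = 1923.3750
edge 4: (20,13.5)→(18.5,27.5)  cross = 20·27.5 − 18.5·13.5 = 300.2500; (r_i+r_j)·cross = 38.5·300.2500 = 11559.6250
edge 5: (18.5,27.5)→(12.5,38.5)  cross = 18.5·38.5 − 12.5·27.5 = 368.5000; (r_i+r_j)·cross = 31·368.5000 = 11423.5000
edge 6: (12.5,38.5)→(4,35.5)  cross = 12.5·35.5 − 4·38.5 = 289.7500; (r_i+r_j)·cross = 16.5·289.7500 = 4780.8750
edge 7: (4,35.5)→(0.5,25.5)  cross = 4·25.5 − 0.5·35.5 = 84.2500; (r_i+r_j)·cross = 4.5·84.2500 = 379.1250
Σcross = 831.2500 → A = |Σcross|/2 = 415.6250 mm²
Σ(r_i+r_j)·cross = 26973.5000 → first moment M = |Σ|/6 = 4495.5833
R_c = M/A = 4495.5833/415.6250 = 10.8164 mm
θ = 241° = 4.206243 rad
V = θ·R_c·A = 4.206243·10.8164·415.6250 = 18909.518 mm³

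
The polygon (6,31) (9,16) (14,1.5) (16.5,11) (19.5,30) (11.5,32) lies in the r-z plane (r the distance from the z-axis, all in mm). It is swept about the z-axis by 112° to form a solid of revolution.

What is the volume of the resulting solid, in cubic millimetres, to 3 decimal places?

Profile (r,z), 6 vertices: (6,31) (9,16) (14,1.5) (16.5,11) (19.5,30) (11.5,32)
edge 0: (6,31)→(9,16)  cross = 6·16 − 9·31 = -183.0000; (r_i+r_j)·cross = 15·-183.0000 = -2745.0000
edge 1: (9,16)→(14,1.5)  cross = 9·1.5 − 14·16 = -210.5000; (r_i+r_j)·cross = 23·-210.5000 = -4841.5000
edge 2: (14,1.5)→(16.5,11)  cross = 14·11 − 16.5·1.5 = 129.2500; (r_i+r_j)·cross = 30.5·129.2500 = 3942.1250
edge 3: (16.5,11)→(19.5,30)  cross = 16.5·30 − 19.5·11 = 280.5000; (r_i+r_j)·cross = 36·280.5000 = 10098.0000
edge 4: (19.5,30)→(11.5,32)  cross = 19.5·32 − 11.5·30 = 279.0000; (r_i+r_j)·cross = 31·279.0000 = 8649.0000
edge 5: (11.5,32)→(6,31)  cross = 11.5·31 − 6·32 = 164.5000; (r_i+r_j)·cross = 17.5·164.5000 = 2878.7500
Σcross = 459.7500 → A = |Σcross|/2 = 229.8750 mm²
Σ(r_i+r_j)·cross = 17981.3750 → first moment M = |Σ|/6 = 2996.8958
R_c = M/A = 2996.8958/229.8750 = 13.0371 mm
θ = 112° = 1.954769 rad
V = θ·R_c·A = 1.954769·13.0371·229.8750 = 5858.238 mm³

Volume = 5858.238 mm³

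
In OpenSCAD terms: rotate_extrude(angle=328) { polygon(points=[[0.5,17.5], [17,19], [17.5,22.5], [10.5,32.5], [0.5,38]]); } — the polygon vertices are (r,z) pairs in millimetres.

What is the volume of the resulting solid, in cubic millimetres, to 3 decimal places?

Volume = 9727.185 mm³

Profile (r,z), 5 vertices: (0.5,17.5) (17,19) (17.5,22.5) (10.5,32.5) (0.5,38)
edge 0: (0.5,17.5)→(17,19)  cross = 0.5·19 − 17·17.5 = -288.0000; (r_i+r_j)·cross = 17.5·-288.0000 = -5040.0000
edge 1: (17,19)→(17.5,22.5)  cross = 17·22.5 − 17.5·19 = 50.0000; (r_i+r_j)·cross = 34.5·50.0000 = 1725.0000
edge 2: (17.5,22.5)→(10.5,32.5)  cross = 17.5·32.5 − 10.5·22.5 = 332.5000; (r_i+r_j)·cross = 28·332.5000 = 9310.0000
edge 3: (10.5,32.5)→(0.5,38)  cross = 10.5·38 − 0.5·32.5 = 382.7500; (r_i+r_j)·cross = 11·382.7500 = 4210.2500
edge 4: (0.5,38)→(0.5,17.5)  cross = 0.5·17.5 − 0.5·38 = -10.2500; (r_i+r_j)·cross = 1·-10.2500 = -10.2500
Σcross = 467.0000 → A = |Σcross|/2 = 233.5000 mm²
Σ(r_i+r_j)·cross = 10195.0000 → first moment M = |Σ|/6 = 1699.1667
R_c = M/A = 1699.1667/233.5000 = 7.2769 mm
θ = 328° = 5.724680 rad
V = θ·R_c·A = 5.724680·7.2769·233.5000 = 9727.185 mm³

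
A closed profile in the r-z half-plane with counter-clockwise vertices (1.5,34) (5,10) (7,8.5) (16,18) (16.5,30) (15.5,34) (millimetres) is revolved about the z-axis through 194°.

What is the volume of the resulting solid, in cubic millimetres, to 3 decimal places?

Profile (r,z), 6 vertices: (1.5,34) (5,10) (7,8.5) (16,18) (16.5,30) (15.5,34)
edge 0: (1.5,34)→(5,10)  cross = 1.5·10 − 5·34 = -155.0000; (r_i+r_j)·cross = 6.5·-155.0000 = -1007.5000
edge 1: (5,10)→(7,8.5)  cross = 5·8.5 − 7·10 = -27.5000; (r_i+r_j)·cross = 12·-27.5000 = -330.0000
edge 2: (7,8.5)→(16,18)  cross = 7·18 − 16·8.5 = -10.0000; (r_i+r_j)·cross = 23·-10.0000 = -230.0000
edge 3: (16,18)→(16.5,30)  cross = 16·30 − 16.5·18 = 183.0000; (r_i+r_j)·cross = 32.5·183.0000 = 5947.5000
edge 4: (16.5,30)→(15.5,34)  cross = 16.5·34 − 15.5·30 = 96.0000; (r_i+r_j)·cross = 32·96.0000 = 3072.0000
edge 5: (15.5,34)→(1.5,34)  cross = 15.5·34 − 1.5·34 = 476.0000; (r_i+r_j)·cross = 17·476.0000 = 8092.0000
Σcross = 562.5000 → A = |Σcross|/2 = 281.2500 mm²
Σ(r_i+r_j)·cross = 15544.0000 → first moment M = |Σ|/6 = 2590.6667
R_c = M/A = 2590.6667/281.2500 = 9.2113 mm
θ = 194° = 3.385939 rad
V = θ·R_c·A = 3.385939·9.2113·281.2500 = 8771.839 mm³

Volume = 8771.839 mm³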